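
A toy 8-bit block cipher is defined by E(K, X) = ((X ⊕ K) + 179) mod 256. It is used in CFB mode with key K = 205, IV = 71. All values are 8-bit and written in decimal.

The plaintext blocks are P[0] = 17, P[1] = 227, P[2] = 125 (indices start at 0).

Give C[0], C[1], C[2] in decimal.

C[0] = 44, C[1] = 119, C[2] = 16

CFB encryption: C_i = P_i ⊕ E(K, C_{i−1}), with C_{−1} = IV.
C[0]: E(K, 71) = 61; 17 ⊕ 61 = 44.
C[1]: E(K, 44) = 148; 227 ⊕ 148 = 119.
C[2]: E(K, 119) = 109; 125 ⊕ 109 = 16.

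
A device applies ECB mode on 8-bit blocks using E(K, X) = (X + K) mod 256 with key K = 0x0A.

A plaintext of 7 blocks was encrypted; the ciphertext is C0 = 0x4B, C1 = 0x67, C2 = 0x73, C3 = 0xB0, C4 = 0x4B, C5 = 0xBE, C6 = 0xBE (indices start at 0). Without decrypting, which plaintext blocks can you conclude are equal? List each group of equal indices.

ECB encrypts each block independently with the same key, so equal ciphertext blocks imply equal plaintext blocks.
C0 = C4 = 0x4B, so P0 = P4.
C5 = C6 = 0xBE, so P5 = P6.

P0 = P4; P5 = P6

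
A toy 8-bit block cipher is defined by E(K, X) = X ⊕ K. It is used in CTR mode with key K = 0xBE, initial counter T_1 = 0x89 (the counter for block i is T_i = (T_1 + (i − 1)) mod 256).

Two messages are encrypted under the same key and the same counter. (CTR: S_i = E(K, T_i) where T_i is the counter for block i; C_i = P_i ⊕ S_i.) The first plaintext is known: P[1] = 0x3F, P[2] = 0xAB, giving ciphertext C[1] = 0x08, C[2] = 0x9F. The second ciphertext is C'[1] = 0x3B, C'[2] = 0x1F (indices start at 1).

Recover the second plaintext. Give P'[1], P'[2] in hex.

In CTR with a reused counter, both messages share the same keystream S_i, so C_i ⊕ C'_i = P_i ⊕ P'_i and thus P'_i = P_i ⊕ C_i ⊕ C'_i.
P'[1]: 0x3F ⊕ 0x08 ⊕ 0x3B = 0x0C.
P'[2]: 0xAB ⊕ 0x9F ⊕ 0x1F = 0x2B.

P'[1] = 0x0C, P'[2] = 0x2B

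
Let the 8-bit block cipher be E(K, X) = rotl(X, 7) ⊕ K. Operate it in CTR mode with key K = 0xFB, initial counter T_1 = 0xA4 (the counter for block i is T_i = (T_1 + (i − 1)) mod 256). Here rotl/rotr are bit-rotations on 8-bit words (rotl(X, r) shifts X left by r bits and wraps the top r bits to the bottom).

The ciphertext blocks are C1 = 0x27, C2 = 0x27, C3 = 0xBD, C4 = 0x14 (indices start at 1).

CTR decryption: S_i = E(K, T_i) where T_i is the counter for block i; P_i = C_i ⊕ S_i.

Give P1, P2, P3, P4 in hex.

P1: T = 0xA4, S = E(K, T) = 0xA9; 0x27 ⊕ 0xA9 = 0x8E.
P2: T = 0xA5, S = E(K, T) = 0x29; 0x27 ⊕ 0x29 = 0x0E.
P3: T = 0xA6, S = E(K, T) = 0xA8; 0xBD ⊕ 0xA8 = 0x15.
P4: T = 0xA7, S = E(K, T) = 0x28; 0x14 ⊕ 0x28 = 0x3C.

P1 = 0x8E, P2 = 0x0E, P3 = 0x15, P4 = 0x3C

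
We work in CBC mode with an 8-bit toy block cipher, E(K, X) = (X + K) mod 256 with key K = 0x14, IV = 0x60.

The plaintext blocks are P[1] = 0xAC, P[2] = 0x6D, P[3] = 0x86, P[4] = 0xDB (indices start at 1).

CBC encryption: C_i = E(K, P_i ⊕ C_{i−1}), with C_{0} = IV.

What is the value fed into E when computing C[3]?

0x27

C[1]: P[1] ⊕ 0x60 = 0xCC; E(K, 0xCC) = 0xE0.
C[2]: P[2] ⊕ 0xE0 = 0x8D; E(K, 0x8D) = 0xA1.
C[3]: P[3] ⊕ 0xA1 = 0x27; E(K, 0x27) = 0x3B.
So the input to E for block [3] is 0x27.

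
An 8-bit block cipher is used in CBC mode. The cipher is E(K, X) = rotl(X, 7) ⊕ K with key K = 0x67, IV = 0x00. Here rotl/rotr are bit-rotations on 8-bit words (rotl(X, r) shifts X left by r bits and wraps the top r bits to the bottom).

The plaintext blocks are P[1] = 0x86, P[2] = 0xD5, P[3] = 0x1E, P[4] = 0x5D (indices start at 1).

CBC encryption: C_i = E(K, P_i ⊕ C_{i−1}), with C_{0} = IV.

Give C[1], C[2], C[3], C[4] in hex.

C[1] = 0x24, C[2] = 0x9F, C[3] = 0xA7, C[4] = 0x1A

C[1]: P[1] ⊕ 0x00 = 0x86; E(K, 0x86) = 0x24.
C[2]: P[2] ⊕ 0x24 = 0xF1; E(K, 0xF1) = 0x9F.
C[3]: P[3] ⊕ 0x9F = 0x81; E(K, 0x81) = 0xA7.
C[4]: P[4] ⊕ 0xA7 = 0xFA; E(K, 0xFA) = 0x1A.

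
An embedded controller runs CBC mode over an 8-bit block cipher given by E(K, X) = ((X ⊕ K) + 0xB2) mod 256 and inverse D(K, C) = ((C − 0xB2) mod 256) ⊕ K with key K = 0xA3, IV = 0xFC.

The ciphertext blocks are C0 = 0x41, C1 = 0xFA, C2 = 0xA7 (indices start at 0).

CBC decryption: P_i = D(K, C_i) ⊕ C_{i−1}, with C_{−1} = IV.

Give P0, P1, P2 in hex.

P0: D(K, 0x41) = 0x2C; 0x2C ⊕ 0xFC = 0xD0.
P1: D(K, 0xFA) = 0xEB; 0xEB ⊕ 0x41 = 0xAA.
P2: D(K, 0xA7) = 0x56; 0x56 ⊕ 0xFA = 0xAC.

P0 = 0xD0, P1 = 0xAA, P2 = 0xAC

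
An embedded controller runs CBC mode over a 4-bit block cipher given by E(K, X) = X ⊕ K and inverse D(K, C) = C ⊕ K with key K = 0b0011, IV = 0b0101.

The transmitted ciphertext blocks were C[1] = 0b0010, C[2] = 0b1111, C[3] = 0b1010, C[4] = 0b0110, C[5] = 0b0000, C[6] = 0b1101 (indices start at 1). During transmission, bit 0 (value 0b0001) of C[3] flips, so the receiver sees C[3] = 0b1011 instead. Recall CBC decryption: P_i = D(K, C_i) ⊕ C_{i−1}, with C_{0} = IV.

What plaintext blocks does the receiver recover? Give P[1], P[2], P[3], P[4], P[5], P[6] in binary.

Only C[3] changed, to 0b1011. In CBC, a change in C_i garbles P_i and flips the same bit in P_{i+1}. Decrypting the received ciphertext:
P[1]: D(K, 0b0010) = 0b0001; 0b0001 ⊕ 0b0101 = 0b0100.
P[2]: D(K, 0b1111) = 0b1100; 0b1100 ⊕ 0b0010 = 0b1110.
P[3]: D(K, 0b1011) = 0b1000; 0b1000 ⊕ 0b1111 = 0b0111.
P[4]: D(K, 0b0110) = 0b0101; 0b0101 ⊕ 0b1011 = 0b1110.
P[5]: D(K, 0b0000) = 0b0011; 0b0011 ⊕ 0b0110 = 0b0101.
P[6]: D(K, 0b1101) = 0b1110; 0b1110 ⊕ 0b0000 = 0b1110.
Blocks that differ from the original plaintext: P[3], P[4].

P[1] = 0b0100, P[2] = 0b1110, P[3] = 0b0111, P[4] = 0b1110, P[5] = 0b0101, P[6] = 0b1110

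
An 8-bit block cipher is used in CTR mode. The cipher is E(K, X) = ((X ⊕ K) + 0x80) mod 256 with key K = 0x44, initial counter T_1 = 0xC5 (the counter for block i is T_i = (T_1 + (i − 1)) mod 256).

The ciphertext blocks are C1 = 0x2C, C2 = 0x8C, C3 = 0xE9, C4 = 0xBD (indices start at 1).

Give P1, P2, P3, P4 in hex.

CTR decryption: S_i = E(K, T_i) where T_i is the counter for block i; P_i = C_i ⊕ S_i.
P1: T = 0xC5, S = E(K, T) = 0x01; 0x2C ⊕ 0x01 = 0x2D.
P2: T = 0xC6, S = E(K, T) = 0x02; 0x8C ⊕ 0x02 = 0x8E.
P3: T = 0xC7, S = E(K, T) = 0x03; 0xE9 ⊕ 0x03 = 0xEA.
P4: T = 0xC8, S = E(K, T) = 0x0C; 0xBD ⊕ 0x0C = 0xB1.

P1 = 0x2D, P2 = 0x8E, P3 = 0xEA, P4 = 0xB1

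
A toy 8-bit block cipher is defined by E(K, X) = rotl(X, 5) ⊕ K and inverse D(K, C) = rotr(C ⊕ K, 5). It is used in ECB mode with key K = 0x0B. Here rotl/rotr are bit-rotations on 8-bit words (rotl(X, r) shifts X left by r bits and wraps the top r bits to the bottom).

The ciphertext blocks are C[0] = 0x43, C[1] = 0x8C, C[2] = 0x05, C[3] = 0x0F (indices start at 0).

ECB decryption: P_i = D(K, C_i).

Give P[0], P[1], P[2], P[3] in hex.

P[0]: D(K, 0x43) = 0x42.
P[1]: D(K, 0x8C) = 0x3C.
P[2]: D(K, 0x05) = 0x70.
P[3]: D(K, 0x0F) = 0x20.

P[0] = 0x42, P[1] = 0x3C, P[2] = 0x70, P[3] = 0x20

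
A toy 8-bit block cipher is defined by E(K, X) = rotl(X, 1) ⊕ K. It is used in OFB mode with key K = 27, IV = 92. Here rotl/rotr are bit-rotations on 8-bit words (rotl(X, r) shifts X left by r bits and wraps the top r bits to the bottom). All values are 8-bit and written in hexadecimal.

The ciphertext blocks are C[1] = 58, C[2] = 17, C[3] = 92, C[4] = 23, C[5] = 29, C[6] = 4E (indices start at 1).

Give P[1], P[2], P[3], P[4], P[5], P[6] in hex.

P[1] = 5A, P[2] = 34, P[3] = F3, P[4] = C6, P[5] = C5, P[6] = B0

OFB decryption: S_i = E(K, S_{i−1}) with S_{0} = IV; P_i = C_i ⊕ S_i.
P[1]: S = E(K, 92) = 02; 58 ⊕ 02 = 5A.
P[2]: S = E(K, 02) = 23; 17 ⊕ 23 = 34.
P[3]: S = E(K, 23) = 61; 92 ⊕ 61 = F3.
P[4]: S = E(K, 61) = E5; 23 ⊕ E5 = C6.
P[5]: S = E(K, E5) = EC; 29 ⊕ EC = C5.
P[6]: S = E(K, EC) = FE; 4E ⊕ FE = B0.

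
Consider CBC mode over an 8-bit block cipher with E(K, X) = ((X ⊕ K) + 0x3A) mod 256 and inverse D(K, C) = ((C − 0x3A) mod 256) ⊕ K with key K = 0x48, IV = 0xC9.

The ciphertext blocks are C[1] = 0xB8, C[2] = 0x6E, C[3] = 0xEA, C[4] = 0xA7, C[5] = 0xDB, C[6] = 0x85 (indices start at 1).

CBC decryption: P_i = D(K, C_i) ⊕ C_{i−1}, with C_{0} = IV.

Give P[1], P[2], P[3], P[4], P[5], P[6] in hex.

P[1]: D(K, 0xB8) = 0x36; 0x36 ⊕ 0xC9 = 0xFF.
P[2]: D(K, 0x6E) = 0x7C; 0x7C ⊕ 0xB8 = 0xC4.
P[3]: D(K, 0xEA) = 0xF8; 0xF8 ⊕ 0x6E = 0x96.
P[4]: D(K, 0xA7) = 0x25; 0x25 ⊕ 0xEA = 0xCF.
P[5]: D(K, 0xDB) = 0xE9; 0xE9 ⊕ 0xA7 = 0x4E.
P[6]: D(K, 0x85) = 0x03; 0x03 ⊕ 0xDB = 0xD8.

P[1] = 0xFF, P[2] = 0xC4, P[3] = 0x96, P[4] = 0xCF, P[5] = 0x4E, P[6] = 0xD8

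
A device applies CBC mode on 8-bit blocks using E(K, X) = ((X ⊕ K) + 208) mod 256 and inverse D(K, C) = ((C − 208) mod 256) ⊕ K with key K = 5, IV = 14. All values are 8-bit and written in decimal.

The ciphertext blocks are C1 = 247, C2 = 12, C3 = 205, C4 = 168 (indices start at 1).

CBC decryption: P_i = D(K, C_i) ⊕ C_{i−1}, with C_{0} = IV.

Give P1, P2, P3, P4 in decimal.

P1: D(K, 247) = 34; 34 ⊕ 14 = 44.
P2: D(K, 12) = 57; 57 ⊕ 247 = 206.
P3: D(K, 205) = 248; 248 ⊕ 12 = 244.
P4: D(K, 168) = 221; 221 ⊕ 205 = 16.

P1 = 44, P2 = 206, P3 = 244, P4 = 16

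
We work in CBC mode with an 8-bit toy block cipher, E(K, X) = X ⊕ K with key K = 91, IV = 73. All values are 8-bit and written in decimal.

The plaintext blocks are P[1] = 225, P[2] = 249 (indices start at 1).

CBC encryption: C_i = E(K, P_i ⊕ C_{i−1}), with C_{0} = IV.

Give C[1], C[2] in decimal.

C[1]: P[1] ⊕ 73 = 168; E(K, 168) = 243.
C[2]: P[2] ⊕ 243 = 10; E(K, 10) = 81.

C[1] = 243, C[2] = 81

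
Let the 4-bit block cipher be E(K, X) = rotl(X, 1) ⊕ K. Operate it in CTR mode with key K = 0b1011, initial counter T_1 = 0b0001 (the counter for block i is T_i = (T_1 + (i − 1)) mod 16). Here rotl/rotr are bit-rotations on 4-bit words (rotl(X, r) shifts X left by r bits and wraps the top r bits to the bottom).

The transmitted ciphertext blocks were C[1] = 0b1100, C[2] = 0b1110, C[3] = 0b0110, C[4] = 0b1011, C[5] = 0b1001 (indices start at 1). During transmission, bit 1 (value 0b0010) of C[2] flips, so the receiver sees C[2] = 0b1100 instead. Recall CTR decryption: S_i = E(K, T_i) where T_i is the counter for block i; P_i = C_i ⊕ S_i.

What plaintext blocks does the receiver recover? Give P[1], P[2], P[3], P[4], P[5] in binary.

Only C[2] changed, to 0b1100. In CTR, a change in C_i flips the same bit in P_i only; the keystream is unaffected. Decrypting the received ciphertext:
P[1]: T = 0b0001, S = E(K, T) = 0b1001; 0b1100 ⊕ 0b1001 = 0b0101.
P[2]: T = 0b0010, S = E(K, T) = 0b1111; 0b1100 ⊕ 0b1111 = 0b0011.
P[3]: T = 0b0011, S = E(K, T) = 0b1101; 0b0110 ⊕ 0b1101 = 0b1011.
P[4]: T = 0b0100, S = E(K, T) = 0b0011; 0b1011 ⊕ 0b0011 = 0b1000.
P[5]: T = 0b0101, S = E(K, T) = 0b0001; 0b1001 ⊕ 0b0001 = 0b1000.
Blocks that differ from the original plaintext: P[2].

P[1] = 0b0101, P[2] = 0b0011, P[3] = 0b1011, P[4] = 0b1000, P[5] = 0b1000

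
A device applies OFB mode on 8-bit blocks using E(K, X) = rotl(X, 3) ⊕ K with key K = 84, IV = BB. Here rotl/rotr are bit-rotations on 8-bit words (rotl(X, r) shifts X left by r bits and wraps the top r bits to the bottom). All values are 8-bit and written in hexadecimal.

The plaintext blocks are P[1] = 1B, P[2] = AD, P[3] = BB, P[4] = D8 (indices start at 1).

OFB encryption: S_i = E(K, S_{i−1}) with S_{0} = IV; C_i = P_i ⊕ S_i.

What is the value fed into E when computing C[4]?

C[1]: S = E(K, BB) = 59; 1B ⊕ 59 = 42.
C[2]: S = E(K, 59) = 4E; AD ⊕ 4E = E3.
C[3]: S = E(K, 4E) = F6; BB ⊕ F6 = 4D.
C[4]: S = E(K, F6) = 33; D8 ⊕ 33 = EB.
So the input to E for block [4] is F6.

F6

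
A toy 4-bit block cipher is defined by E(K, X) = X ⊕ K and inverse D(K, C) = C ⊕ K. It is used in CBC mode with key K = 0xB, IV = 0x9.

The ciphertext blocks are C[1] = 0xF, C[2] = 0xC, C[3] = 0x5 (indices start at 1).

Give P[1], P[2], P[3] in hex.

P[1] = 0xD, P[2] = 0x8, P[3] = 0x2

CBC decryption: P_i = D(K, C_i) ⊕ C_{i−1}, with C_{0} = IV.
P[1]: D(K, 0xF) = 0x4; 0x4 ⊕ 0x9 = 0xD.
P[2]: D(K, 0xC) = 0x7; 0x7 ⊕ 0xF = 0x8.
P[3]: D(K, 0x5) = 0xE; 0xE ⊕ 0xC = 0x2.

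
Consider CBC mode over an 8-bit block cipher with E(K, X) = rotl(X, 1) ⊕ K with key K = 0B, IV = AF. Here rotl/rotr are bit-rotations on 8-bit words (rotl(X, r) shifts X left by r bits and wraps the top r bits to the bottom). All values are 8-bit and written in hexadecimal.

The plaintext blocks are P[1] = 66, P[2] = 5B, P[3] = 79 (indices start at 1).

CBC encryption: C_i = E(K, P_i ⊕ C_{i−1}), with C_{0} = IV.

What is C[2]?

C[2] = 8C

C[1]: P[1] ⊕ AF = C9; E(K, C9) = 98.
C[2]: P[2] ⊕ 98 = C3; E(K, C3) = 8C.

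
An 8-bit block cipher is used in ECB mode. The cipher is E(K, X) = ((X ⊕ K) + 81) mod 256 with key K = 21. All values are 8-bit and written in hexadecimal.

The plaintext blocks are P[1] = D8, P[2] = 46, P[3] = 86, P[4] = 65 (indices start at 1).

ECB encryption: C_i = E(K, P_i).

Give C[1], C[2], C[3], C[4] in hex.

C[1] = 7A, C[2] = E8, C[3] = 28, C[4] = C5

C[1]: E(K, D8) = 7A.
C[2]: E(K, 46) = E8.
C[3]: E(K, 86) = 28.
C[4]: E(K, 65) = C5.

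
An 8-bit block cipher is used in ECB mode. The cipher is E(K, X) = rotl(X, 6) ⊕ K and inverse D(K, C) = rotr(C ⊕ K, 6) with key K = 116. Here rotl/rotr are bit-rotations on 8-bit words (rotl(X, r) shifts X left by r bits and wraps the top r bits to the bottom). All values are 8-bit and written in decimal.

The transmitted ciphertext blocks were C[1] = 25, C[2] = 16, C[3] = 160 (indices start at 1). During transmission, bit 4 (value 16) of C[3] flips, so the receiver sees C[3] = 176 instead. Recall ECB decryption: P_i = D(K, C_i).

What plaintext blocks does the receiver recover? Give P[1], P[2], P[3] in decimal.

P[1] = 181, P[2] = 145, P[3] = 19

Only C[3] changed, to 176. In ECB, a change in C_i affects only P_i. Decrypting the received ciphertext:
P[1]: D(K, 25) = 181.
P[2]: D(K, 16) = 145.
P[3]: D(K, 176) = 19.
Blocks that differ from the original plaintext: P[3].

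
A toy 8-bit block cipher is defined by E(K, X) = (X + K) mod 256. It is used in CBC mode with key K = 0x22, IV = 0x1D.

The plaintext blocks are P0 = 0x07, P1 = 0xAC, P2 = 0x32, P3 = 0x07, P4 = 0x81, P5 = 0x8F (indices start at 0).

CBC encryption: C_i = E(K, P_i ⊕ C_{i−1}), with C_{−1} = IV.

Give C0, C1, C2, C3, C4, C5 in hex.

C0: P0 ⊕ 0x1D = 0x1A; E(K, 0x1A) = 0x3C.
C1: P1 ⊕ 0x3C = 0x90; E(K, 0x90) = 0xB2.
C2: P2 ⊕ 0xB2 = 0x80; E(K, 0x80) = 0xA2.
C3: P3 ⊕ 0xA2 = 0xA5; E(K, 0xA5) = 0xC7.
C4: P4 ⊕ 0xC7 = 0x46; E(K, 0x46) = 0x68.
C5: P5 ⊕ 0x68 = 0xE7; E(K, 0xE7) = 0x09.

C0 = 0x3C, C1 = 0xB2, C2 = 0xA2, C3 = 0xC7, C4 = 0x68, C5 = 0x09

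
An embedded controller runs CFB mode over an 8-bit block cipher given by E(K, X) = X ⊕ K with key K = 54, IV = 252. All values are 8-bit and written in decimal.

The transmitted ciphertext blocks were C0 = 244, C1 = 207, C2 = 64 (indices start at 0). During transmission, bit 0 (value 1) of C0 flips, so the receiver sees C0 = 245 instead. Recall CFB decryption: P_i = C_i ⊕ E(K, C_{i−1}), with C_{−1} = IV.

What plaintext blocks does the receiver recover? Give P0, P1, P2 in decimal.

P0 = 63, P1 = 12, P2 = 185

Only C0 changed, to 245. In CFB, a change in C_i flips the same bit in P_i and garbles P_{i+1}. Decrypting the received ciphertext:
P0: E(K, 252) = 202; 245 ⊕ 202 = 63.
P1: E(K, 245) = 195; 207 ⊕ 195 = 12.
P2: E(K, 207) = 249; 64 ⊕ 249 = 185.
Blocks that differ from the original plaintext: P0, P1.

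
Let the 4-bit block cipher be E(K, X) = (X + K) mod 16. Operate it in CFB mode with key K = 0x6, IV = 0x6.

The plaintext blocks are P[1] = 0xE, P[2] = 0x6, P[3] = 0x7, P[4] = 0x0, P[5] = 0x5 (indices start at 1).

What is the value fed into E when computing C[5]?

CFB encryption: C_i = P_i ⊕ E(K, C_{i−1}), with C_{0} = IV.
C[1]: E(K, 0x6) = 0xC; 0xE ⊕ 0xC = 0x2.
C[2]: E(K, 0x2) = 0x8; 0x6 ⊕ 0x8 = 0xE.
C[3]: E(K, 0xE) = 0x4; 0x7 ⊕ 0x4 = 0x3.
C[4]: E(K, 0x3) = 0x9; 0x0 ⊕ 0x9 = 0x9.
C[5]: E(K, 0x9) = 0xF; 0x5 ⊕ 0xF = 0xA.
So the input to E for block [5] is 0x9.

0x9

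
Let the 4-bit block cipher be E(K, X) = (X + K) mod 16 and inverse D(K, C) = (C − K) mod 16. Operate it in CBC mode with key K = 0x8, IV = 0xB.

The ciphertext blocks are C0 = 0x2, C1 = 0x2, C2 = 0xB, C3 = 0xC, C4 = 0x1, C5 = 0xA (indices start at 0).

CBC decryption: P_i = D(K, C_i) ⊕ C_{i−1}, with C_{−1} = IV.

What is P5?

P5 = 0x3

P5: D(K, 0xA) = 0x2; 0x2 ⊕ 0x1 = 0x3.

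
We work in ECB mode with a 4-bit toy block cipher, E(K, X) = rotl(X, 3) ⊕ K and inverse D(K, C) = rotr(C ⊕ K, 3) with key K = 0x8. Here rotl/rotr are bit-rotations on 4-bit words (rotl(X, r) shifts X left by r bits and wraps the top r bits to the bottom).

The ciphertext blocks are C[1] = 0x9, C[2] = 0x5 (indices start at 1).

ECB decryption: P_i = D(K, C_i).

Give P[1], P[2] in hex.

P[1] = 0x2, P[2] = 0xB

P[1]: D(K, 0x9) = 0x2.
P[2]: D(K, 0x5) = 0xB.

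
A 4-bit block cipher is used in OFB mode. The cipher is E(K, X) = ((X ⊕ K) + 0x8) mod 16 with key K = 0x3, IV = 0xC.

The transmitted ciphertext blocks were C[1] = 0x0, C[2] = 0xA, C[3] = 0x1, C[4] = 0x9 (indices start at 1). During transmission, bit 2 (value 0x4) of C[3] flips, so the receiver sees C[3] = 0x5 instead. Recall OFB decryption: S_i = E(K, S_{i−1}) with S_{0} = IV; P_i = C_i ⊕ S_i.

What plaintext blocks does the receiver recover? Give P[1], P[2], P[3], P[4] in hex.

Only C[3] changed, to 0x5. In OFB, a change in C_i flips the same bit in P_i only; the keystream is unaffected. Decrypting the received ciphertext:
P[1]: S = E(K, 0xC) = 0x7; 0x0 ⊕ 0x7 = 0x7.
P[2]: S = E(K, 0x7) = 0xC; 0xA ⊕ 0xC = 0x6.
P[3]: S = E(K, 0xC) = 0x7; 0x5 ⊕ 0x7 = 0x2.
P[4]: S = E(K, 0x7) = 0xC; 0x9 ⊕ 0xC = 0x5.
Blocks that differ from the original plaintext: P[3].

P[1] = 0x7, P[2] = 0x6, P[3] = 0x2, P[4] = 0x5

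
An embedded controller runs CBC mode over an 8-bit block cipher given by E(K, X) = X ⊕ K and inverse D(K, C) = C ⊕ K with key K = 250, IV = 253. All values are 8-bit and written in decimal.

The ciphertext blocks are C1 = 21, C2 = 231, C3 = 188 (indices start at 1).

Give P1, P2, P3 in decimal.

P1 = 18, P2 = 8, P3 = 161

CBC decryption: P_i = D(K, C_i) ⊕ C_{i−1}, with C_{0} = IV.
P1: D(K, 21) = 239; 239 ⊕ 253 = 18.
P2: D(K, 231) = 29; 29 ⊕ 21 = 8.
P3: D(K, 188) = 70; 70 ⊕ 231 = 161.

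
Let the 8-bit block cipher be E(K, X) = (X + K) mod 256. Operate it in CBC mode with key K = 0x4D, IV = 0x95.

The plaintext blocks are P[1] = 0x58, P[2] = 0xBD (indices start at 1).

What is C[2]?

CBC encryption: C_i = E(K, P_i ⊕ C_{i−1}), with C_{0} = IV.
C[1]: P[1] ⊕ 0x95 = 0xCD; E(K, 0xCD) = 0x1A.
C[2]: P[2] ⊕ 0x1A = 0xA7; E(K, 0xA7) = 0xF4.

C[2] = 0xF4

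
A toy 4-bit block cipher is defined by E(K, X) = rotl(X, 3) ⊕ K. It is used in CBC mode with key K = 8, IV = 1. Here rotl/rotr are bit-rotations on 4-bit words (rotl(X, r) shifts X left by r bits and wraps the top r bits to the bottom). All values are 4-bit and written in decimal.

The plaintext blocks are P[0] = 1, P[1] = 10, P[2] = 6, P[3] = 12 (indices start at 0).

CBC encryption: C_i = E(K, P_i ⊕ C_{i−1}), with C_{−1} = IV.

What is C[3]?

C[0]: P[0] ⊕ 1 = 0; E(K, 0) = 8.
C[1]: P[1] ⊕ 8 = 2; E(K, 2) = 9.
C[2]: P[2] ⊕ 9 = 15; E(K, 15) = 7.
C[3]: P[3] ⊕ 7 = 11; E(K, 11) = 5.

C[3] = 5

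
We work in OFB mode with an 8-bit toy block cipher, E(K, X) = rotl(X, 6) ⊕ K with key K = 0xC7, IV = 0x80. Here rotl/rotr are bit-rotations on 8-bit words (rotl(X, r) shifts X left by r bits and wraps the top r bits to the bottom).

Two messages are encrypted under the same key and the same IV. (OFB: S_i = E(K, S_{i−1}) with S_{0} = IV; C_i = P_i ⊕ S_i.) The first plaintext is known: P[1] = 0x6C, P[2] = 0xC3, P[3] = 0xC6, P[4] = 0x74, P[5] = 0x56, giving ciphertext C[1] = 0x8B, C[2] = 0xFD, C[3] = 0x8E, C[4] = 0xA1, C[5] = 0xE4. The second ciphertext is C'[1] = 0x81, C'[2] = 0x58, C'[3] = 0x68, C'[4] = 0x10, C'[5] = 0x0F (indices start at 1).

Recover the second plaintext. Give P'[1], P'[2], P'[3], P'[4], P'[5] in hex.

In OFB with a reused IV, both messages share the same keystream S_i, so C_i ⊕ C'_i = P_i ⊕ P'_i and thus P'_i = P_i ⊕ C_i ⊕ C'_i.
P'[1]: 0x6C ⊕ 0x8B ⊕ 0x81 = 0x66.
P'[2]: 0xC3 ⊕ 0xFD ⊕ 0x58 = 0x66.
P'[3]: 0xC6 ⊕ 0x8E ⊕ 0x68 = 0x20.
P'[4]: 0x74 ⊕ 0xA1 ⊕ 0x10 = 0xC5.
P'[5]: 0x56 ⊕ 0xE4 ⊕ 0x0F = 0xBD.

P'[1] = 0x66, P'[2] = 0x66, P'[3] = 0x20, P'[4] = 0xC5, P'[5] = 0xBD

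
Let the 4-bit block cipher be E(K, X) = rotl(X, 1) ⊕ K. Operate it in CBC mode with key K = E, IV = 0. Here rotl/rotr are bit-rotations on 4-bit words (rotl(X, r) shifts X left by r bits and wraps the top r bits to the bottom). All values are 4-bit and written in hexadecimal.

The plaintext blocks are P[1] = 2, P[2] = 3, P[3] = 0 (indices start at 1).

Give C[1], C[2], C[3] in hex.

C[1] = A, C[2] = D, C[3] = 5

CBC encryption: C_i = E(K, P_i ⊕ C_{i−1}), with C_{0} = IV.
C[1]: P[1] ⊕ 0 = 2; E(K, 2) = A.
C[2]: P[2] ⊕ A = 9; E(K, 9) = D.
C[3]: P[3] ⊕ D = D; E(K, D) = 5.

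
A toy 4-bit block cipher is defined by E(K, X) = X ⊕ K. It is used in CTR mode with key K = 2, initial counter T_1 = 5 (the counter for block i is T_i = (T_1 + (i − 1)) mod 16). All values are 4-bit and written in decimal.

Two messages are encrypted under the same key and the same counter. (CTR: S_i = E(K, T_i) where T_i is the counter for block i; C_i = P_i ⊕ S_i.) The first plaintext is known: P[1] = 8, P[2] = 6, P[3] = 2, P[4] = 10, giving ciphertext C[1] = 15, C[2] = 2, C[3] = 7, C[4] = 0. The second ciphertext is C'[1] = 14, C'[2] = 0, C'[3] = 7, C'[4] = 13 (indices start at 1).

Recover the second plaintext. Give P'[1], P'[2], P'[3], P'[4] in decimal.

P'[1] = 9, P'[2] = 4, P'[3] = 2, P'[4] = 7

In CTR with a reused counter, both messages share the same keystream S_i, so C_i ⊕ C'_i = P_i ⊕ P'_i and thus P'_i = P_i ⊕ C_i ⊕ C'_i.
P'[1]: 8 ⊕ 15 ⊕ 14 = 9.
P'[2]: 6 ⊕ 2 ⊕ 0 = 4.
P'[3]: 2 ⊕ 7 ⊕ 7 = 2.
P'[4]: 10 ⊕ 0 ⊕ 13 = 7.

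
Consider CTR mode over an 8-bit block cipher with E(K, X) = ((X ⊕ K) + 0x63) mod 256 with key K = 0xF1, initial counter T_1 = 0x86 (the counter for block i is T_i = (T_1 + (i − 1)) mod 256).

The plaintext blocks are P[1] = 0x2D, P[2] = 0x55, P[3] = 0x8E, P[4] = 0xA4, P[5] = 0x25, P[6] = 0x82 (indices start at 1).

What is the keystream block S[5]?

CTR encryption: S_i = E(K, T_i) where T_i is the counter for block i; C_i = P_i ⊕ S_i.
C[1]: T = 0x86, S = E(K, T) = 0xDA; 0x2D ⊕ 0xDA = 0xF7.
C[2]: T = 0x87, S = E(K, T) = 0xD9; 0x55 ⊕ 0xD9 = 0x8C.
C[3]: T = 0x88, S = E(K, T) = 0xDC; 0x8E ⊕ 0xDC = 0x52.
C[4]: T = 0x89, S = E(K, T) = 0xDB; 0xA4 ⊕ 0xDB = 0x7F.
C[5]: T = 0x8A, S = E(K, T) = 0xDE; 0x25 ⊕ 0xDE = 0xFB.
So S[5] = 0xDE.

0xDE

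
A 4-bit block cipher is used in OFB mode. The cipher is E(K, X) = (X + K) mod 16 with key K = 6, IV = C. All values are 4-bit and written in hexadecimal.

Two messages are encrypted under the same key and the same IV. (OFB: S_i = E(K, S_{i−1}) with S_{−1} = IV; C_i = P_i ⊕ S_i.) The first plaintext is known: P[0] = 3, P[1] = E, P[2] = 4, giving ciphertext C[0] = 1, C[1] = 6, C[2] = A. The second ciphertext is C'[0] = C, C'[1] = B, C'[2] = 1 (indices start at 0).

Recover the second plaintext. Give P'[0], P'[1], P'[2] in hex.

In OFB with a reused IV, both messages share the same keystream S_i, so C_i ⊕ C'_i = P_i ⊕ P'_i and thus P'_i = P_i ⊕ C_i ⊕ C'_i.
P'[0]: 3 ⊕ 1 ⊕ C = E.
P'[1]: E ⊕ 6 ⊕ B = 3.
P'[2]: 4 ⊕ A ⊕ 1 = F.

P'[0] = E, P'[1] = 3, P'[2] = F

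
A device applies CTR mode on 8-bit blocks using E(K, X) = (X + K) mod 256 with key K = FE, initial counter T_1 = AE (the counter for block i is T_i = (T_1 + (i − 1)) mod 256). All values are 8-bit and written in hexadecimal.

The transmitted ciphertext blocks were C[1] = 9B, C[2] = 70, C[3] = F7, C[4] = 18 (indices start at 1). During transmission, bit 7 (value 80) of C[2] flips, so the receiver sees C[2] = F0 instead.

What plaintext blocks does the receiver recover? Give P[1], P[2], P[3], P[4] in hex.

CTR decryption: S_i = E(K, T_i) where T_i is the counter for block i; P_i = C_i ⊕ S_i.
Only C[2] changed, to F0. In CTR, a change in C_i flips the same bit in P_i only; the keystream is unaffected. Decrypting the received ciphertext:
P[1]: T = AE, S = E(K, T) = AC; 9B ⊕ AC = 37.
P[2]: T = AF, S = E(K, T) = AD; F0 ⊕ AD = 5D.
P[3]: T = B0, S = E(K, T) = AE; F7 ⊕ AE = 59.
P[4]: T = B1, S = E(K, T) = AF; 18 ⊕ AF = B7.
Blocks that differ from the original plaintext: P[2].

P[1] = 37, P[2] = 5D, P[3] = 59, P[4] = B7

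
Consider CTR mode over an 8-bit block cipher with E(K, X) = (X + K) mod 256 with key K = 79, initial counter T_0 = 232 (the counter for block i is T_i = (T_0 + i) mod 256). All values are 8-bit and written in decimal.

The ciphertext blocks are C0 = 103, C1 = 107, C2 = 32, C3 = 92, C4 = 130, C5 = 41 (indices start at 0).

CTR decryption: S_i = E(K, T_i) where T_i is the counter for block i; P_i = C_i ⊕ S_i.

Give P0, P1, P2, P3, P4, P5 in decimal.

P0 = 80, P1 = 83, P2 = 25, P3 = 102, P4 = 185, P5 = 21

P0: T = 232, S = E(K, T) = 55; 103 ⊕ 55 = 80.
P1: T = 233, S = E(K, T) = 56; 107 ⊕ 56 = 83.
P2: T = 234, S = E(K, T) = 57; 32 ⊕ 57 = 25.
P3: T = 235, S = E(K, T) = 58; 92 ⊕ 58 = 102.
P4: T = 236, S = E(K, T) = 59; 130 ⊕ 59 = 185.
P5: T = 237, S = E(K, T) = 60; 41 ⊕ 60 = 21.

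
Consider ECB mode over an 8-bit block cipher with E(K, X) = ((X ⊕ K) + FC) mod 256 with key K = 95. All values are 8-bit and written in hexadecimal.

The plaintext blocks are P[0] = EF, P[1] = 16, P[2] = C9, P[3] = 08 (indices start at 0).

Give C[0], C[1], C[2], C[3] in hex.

ECB encryption: C_i = E(K, P_i).
C[0]: E(K, EF) = 76.
C[1]: E(K, 16) = 7F.
C[2]: E(K, C9) = 58.
C[3]: E(K, 08) = 99.

C[0] = 76, C[1] = 7F, C[2] = 58, C[3] = 99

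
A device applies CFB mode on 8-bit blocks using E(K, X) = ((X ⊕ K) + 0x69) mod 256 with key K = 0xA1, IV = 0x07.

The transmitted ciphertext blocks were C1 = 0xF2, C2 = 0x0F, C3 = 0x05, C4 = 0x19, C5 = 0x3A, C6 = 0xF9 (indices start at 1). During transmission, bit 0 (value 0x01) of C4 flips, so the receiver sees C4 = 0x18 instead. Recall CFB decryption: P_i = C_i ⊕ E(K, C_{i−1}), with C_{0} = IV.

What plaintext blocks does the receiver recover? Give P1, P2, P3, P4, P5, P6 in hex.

P1 = 0xFD, P2 = 0xB3, P3 = 0x12, P4 = 0x15, P5 = 0x18, P6 = 0xFD

Only C4 changed, to 0x18. In CFB, a change in C_i flips the same bit in P_i and garbles P_{i+1}. Decrypting the received ciphertext:
P1: E(K, 0x07) = 0x0F; 0xF2 ⊕ 0x0F = 0xFD.
P2: E(K, 0xF2) = 0xBC; 0x0F ⊕ 0xBC = 0xB3.
P3: E(K, 0x0F) = 0x17; 0x05 ⊕ 0x17 = 0x12.
P4: E(K, 0x05) = 0x0D; 0x18 ⊕ 0x0D = 0x15.
P5: E(K, 0x18) = 0x22; 0x3A ⊕ 0x22 = 0x18.
P6: E(K, 0x3A) = 0x04; 0xF9 ⊕ 0x04 = 0xFD.
Blocks that differ from the original plaintext: P4, P5.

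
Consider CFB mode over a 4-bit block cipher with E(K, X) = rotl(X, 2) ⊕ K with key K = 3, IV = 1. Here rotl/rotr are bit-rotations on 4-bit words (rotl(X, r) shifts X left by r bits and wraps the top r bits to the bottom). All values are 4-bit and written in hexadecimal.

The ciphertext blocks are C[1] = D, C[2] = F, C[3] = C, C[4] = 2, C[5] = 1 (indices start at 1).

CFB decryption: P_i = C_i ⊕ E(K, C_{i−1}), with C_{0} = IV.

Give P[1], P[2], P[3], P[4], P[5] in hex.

P[1] = A, P[2] = B, P[3] = 0, P[4] = 2, P[5] = A

P[1]: E(K, 1) = 7; D ⊕ 7 = A.
P[2]: E(K, D) = 4; F ⊕ 4 = B.
P[3]: E(K, F) = C; C ⊕ C = 0.
P[4]: E(K, C) = 0; 2 ⊕ 0 = 2.
P[5]: E(K, 2) = B; 1 ⊕ B = A.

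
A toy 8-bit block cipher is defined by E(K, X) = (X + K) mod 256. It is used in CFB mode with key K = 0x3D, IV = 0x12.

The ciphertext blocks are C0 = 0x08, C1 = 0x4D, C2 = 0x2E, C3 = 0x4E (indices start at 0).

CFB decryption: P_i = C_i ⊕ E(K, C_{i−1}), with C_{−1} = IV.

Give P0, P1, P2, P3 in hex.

P0 = 0x47, P1 = 0x08, P2 = 0xA4, P3 = 0x25

P0: E(K, 0x12) = 0x4F; 0x08 ⊕ 0x4F = 0x47.
P1: E(K, 0x08) = 0x45; 0x4D ⊕ 0x45 = 0x08.
P2: E(K, 0x4D) = 0x8A; 0x2E ⊕ 0x8A = 0xA4.
P3: E(K, 0x2E) = 0x6B; 0x4E ⊕ 0x6B = 0x25.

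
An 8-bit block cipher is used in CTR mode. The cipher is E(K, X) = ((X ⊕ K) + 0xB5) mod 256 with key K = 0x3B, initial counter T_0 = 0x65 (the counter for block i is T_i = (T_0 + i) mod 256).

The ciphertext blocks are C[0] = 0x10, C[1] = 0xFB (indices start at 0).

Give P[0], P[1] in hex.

CTR decryption: S_i = E(K, T_i) where T_i is the counter for block i; P_i = C_i ⊕ S_i.
P[0]: T = 0x65, S = E(K, T) = 0x13; 0x10 ⊕ 0x13 = 0x03.
P[1]: T = 0x66, S = E(K, T) = 0x12; 0xFB ⊕ 0x12 = 0xE9.

P[0] = 0x03, P[1] = 0xE9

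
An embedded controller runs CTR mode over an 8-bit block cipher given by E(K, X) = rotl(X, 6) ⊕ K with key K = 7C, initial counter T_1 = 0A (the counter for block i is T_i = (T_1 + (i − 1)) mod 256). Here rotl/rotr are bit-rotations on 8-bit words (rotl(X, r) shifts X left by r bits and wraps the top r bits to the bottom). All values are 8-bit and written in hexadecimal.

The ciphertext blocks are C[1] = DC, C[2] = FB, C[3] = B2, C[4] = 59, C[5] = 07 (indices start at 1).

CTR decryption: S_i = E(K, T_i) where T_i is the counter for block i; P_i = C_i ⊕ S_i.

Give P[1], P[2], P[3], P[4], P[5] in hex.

P[1]: T = 0A, S = E(K, T) = FE; DC ⊕ FE = 22.
P[2]: T = 0B, S = E(K, T) = BE; FB ⊕ BE = 45.
P[3]: T = 0C, S = E(K, T) = 7F; B2 ⊕ 7F = CD.
P[4]: T = 0D, S = E(K, T) = 3F; 59 ⊕ 3F = 66.
P[5]: T = 0E, S = E(K, T) = FF; 07 ⊕ FF = F8.

P[1] = 22, P[2] = 45, P[3] = CD, P[4] = 66, P[5] = F8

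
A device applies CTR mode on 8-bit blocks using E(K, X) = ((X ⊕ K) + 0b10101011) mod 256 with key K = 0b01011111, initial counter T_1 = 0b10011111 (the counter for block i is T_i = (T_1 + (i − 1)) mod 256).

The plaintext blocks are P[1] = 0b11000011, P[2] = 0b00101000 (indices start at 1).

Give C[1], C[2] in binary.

CTR encryption: S_i = E(K, T_i) where T_i is the counter for block i; C_i = P_i ⊕ S_i.
C[1]: T = 0b10011111, S = E(K, T) = 0b01101011; 0b11000011 ⊕ 0b01101011 = 0b10101000.
C[2]: T = 0b10100000, S = E(K, T) = 0b10101010; 0b00101000 ⊕ 0b10101010 = 0b10000010.

C[1] = 0b10101000, C[2] = 0b10000010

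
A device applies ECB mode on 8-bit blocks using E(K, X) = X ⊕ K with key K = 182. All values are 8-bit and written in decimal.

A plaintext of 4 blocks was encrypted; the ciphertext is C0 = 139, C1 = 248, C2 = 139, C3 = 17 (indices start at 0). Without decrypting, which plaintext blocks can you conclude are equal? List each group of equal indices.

ECB encrypts each block independently with the same key, so equal ciphertext blocks imply equal plaintext blocks.
C0 = C2 = 139, so P0 = P2.

P0 = P2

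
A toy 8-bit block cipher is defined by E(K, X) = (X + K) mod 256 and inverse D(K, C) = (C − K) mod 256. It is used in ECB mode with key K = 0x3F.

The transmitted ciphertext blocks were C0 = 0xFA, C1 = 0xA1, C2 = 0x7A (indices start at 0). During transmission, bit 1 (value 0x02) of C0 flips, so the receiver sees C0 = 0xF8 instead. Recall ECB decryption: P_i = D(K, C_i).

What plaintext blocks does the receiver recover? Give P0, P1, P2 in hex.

P0 = 0xB9, P1 = 0x62, P2 = 0x3B

Only C0 changed, to 0xF8. In ECB, a change in C_i affects only P_i. Decrypting the received ciphertext:
P0: D(K, 0xF8) = 0xB9.
P1: D(K, 0xA1) = 0x62.
P2: D(K, 0x7A) = 0x3B.
Blocks that differ from the original plaintext: P0.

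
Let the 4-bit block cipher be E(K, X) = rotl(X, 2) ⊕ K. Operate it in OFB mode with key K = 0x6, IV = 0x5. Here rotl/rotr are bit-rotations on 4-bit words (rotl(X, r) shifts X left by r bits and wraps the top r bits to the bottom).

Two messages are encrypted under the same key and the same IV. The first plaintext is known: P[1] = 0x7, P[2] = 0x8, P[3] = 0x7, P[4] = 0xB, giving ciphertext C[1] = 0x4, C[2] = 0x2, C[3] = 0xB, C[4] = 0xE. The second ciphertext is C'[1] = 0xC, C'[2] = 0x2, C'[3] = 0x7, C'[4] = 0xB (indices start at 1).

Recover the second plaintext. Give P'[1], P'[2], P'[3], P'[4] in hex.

In OFB with a reused IV, both messages share the same keystream S_i, so C_i ⊕ C'_i = P_i ⊕ P'_i and thus P'_i = P_i ⊕ C_i ⊕ C'_i.
P'[1]: 0x7 ⊕ 0x4 ⊕ 0xC = 0xF.
P'[2]: 0x8 ⊕ 0x2 ⊕ 0x2 = 0x8.
P'[3]: 0x7 ⊕ 0xB ⊕ 0x7 = 0xB.
P'[4]: 0xB ⊕ 0xE ⊕ 0xB = 0xE.

P'[1] = 0xF, P'[2] = 0x8, P'[3] = 0xB, P'[4] = 0xE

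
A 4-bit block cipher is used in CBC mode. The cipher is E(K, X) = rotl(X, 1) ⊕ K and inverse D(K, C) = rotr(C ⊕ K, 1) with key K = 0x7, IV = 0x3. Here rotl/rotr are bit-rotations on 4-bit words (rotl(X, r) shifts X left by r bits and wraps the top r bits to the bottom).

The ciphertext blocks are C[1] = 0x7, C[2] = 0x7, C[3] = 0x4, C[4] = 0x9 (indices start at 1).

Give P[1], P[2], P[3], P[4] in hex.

CBC decryption: P_i = D(K, C_i) ⊕ C_{i−1}, with C_{0} = IV.
P[1]: D(K, 0x7) = 0x0; 0x0 ⊕ 0x3 = 0x3.
P[2]: D(K, 0x7) = 0x0; 0x0 ⊕ 0x7 = 0x7.
P[3]: D(K, 0x4) = 0x9; 0x9 ⊕ 0x7 = 0xE.
P[4]: D(K, 0x9) = 0x7; 0x7 ⊕ 0x4 = 0x3.

P[1] = 0x3, P[2] = 0x7, P[3] = 0xE, P[4] = 0x3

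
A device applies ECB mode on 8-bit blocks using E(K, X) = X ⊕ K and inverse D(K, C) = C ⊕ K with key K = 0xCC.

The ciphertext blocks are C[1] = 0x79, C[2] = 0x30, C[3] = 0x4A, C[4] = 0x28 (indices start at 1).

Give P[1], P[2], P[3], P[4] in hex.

P[1] = 0xB5, P[2] = 0xFC, P[3] = 0x86, P[4] = 0xE4

ECB decryption: P_i = D(K, C_i).
P[1]: D(K, 0x79) = 0xB5.
P[2]: D(K, 0x30) = 0xFC.
P[3]: D(K, 0x4A) = 0x86.
P[4]: D(K, 0x28) = 0xE4.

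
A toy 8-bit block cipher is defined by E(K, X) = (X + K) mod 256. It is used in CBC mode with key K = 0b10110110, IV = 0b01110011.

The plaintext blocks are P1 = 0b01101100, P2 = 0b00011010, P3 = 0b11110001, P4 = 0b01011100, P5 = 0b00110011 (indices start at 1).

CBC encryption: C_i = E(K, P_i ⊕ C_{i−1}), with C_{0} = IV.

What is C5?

C5 = 0b11010101

C1: P1 ⊕ 0b01110011 = 0b00011111; E(K, 0b00011111) = 0b11010101.
C2: P2 ⊕ 0b11010101 = 0b11001111; E(K, 0b11001111) = 0b10000101.
C3: P3 ⊕ 0b10000101 = 0b01110100; E(K, 0b01110100) = 0b00101010.
C4: P4 ⊕ 0b00101010 = 0b01110110; E(K, 0b01110110) = 0b00101100.
C5: P5 ⊕ 0b00101100 = 0b00011111; E(K, 0b00011111) = 0b11010101.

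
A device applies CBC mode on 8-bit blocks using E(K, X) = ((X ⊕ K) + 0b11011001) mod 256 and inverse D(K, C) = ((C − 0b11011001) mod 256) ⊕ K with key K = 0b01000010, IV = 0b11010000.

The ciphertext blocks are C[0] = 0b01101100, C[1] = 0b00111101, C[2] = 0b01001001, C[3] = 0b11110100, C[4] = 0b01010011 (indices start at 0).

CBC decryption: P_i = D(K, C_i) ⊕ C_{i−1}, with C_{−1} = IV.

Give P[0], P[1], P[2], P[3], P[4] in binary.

P[0] = 0b00000001, P[1] = 0b01001010, P[2] = 0b00001111, P[3] = 0b00010000, P[4] = 0b11001100

P[0]: D(K, 0b01101100) = 0b11010001; 0b11010001 ⊕ 0b11010000 = 0b00000001.
P[1]: D(K, 0b00111101) = 0b00100110; 0b00100110 ⊕ 0b01101100 = 0b01001010.
P[2]: D(K, 0b01001001) = 0b00110010; 0b00110010 ⊕ 0b00111101 = 0b00001111.
P[3]: D(K, 0b11110100) = 0b01011001; 0b01011001 ⊕ 0b01001001 = 0b00010000.
P[4]: D(K, 0b01010011) = 0b00111000; 0b00111000 ⊕ 0b11110100 = 0b11001100.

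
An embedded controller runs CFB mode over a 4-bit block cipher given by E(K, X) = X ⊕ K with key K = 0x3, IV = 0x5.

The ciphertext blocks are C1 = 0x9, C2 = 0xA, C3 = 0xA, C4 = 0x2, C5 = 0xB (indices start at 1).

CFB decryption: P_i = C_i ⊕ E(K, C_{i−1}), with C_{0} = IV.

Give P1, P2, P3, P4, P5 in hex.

P1 = 0xF, P2 = 0x0, P3 = 0x3, P4 = 0xB, P5 = 0xA

P1: E(K, 0x5) = 0x6; 0x9 ⊕ 0x6 = 0xF.
P2: E(K, 0x9) = 0xA; 0xA ⊕ 0xA = 0x0.
P3: E(K, 0xA) = 0x9; 0xA ⊕ 0x9 = 0x3.
P4: E(K, 0xA) = 0x9; 0x2 ⊕ 0x9 = 0xB.
P5: E(K, 0x2) = 0x1; 0xB ⊕ 0x1 = 0xA.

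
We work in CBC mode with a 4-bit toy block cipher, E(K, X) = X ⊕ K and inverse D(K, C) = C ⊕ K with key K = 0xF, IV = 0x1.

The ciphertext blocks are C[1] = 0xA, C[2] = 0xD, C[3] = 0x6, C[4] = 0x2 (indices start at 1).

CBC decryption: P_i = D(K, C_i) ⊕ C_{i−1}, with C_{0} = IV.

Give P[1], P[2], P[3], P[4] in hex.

P[1] = 0x4, P[2] = 0x8, P[3] = 0x4, P[4] = 0xB

P[1]: D(K, 0xA) = 0x5; 0x5 ⊕ 0x1 = 0x4.
P[2]: D(K, 0xD) = 0x2; 0x2 ⊕ 0xA = 0x8.
P[3]: D(K, 0x6) = 0x9; 0x9 ⊕ 0xD = 0x4.
P[4]: D(K, 0x2) = 0xD; 0xD ⊕ 0x6 = 0xB.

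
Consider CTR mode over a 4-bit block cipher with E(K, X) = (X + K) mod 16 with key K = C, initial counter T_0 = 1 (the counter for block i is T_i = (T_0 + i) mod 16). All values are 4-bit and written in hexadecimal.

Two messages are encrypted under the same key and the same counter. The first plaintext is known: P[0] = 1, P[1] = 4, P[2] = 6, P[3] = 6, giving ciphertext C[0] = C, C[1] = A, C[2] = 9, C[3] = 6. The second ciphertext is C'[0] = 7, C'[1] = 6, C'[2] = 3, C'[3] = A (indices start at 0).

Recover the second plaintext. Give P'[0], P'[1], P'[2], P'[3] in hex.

In CTR with a reused counter, both messages share the same keystream S_i, so C_i ⊕ C'_i = P_i ⊕ P'_i and thus P'_i = P_i ⊕ C_i ⊕ C'_i.
P'[0]: 1 ⊕ C ⊕ 7 = A.
P'[1]: 4 ⊕ A ⊕ 6 = 8.
P'[2]: 6 ⊕ 9 ⊕ 3 = C.
P'[3]: 6 ⊕ 6 ⊕ A = A.

P'[0] = A, P'[1] = 8, P'[2] = C, P'[3] = A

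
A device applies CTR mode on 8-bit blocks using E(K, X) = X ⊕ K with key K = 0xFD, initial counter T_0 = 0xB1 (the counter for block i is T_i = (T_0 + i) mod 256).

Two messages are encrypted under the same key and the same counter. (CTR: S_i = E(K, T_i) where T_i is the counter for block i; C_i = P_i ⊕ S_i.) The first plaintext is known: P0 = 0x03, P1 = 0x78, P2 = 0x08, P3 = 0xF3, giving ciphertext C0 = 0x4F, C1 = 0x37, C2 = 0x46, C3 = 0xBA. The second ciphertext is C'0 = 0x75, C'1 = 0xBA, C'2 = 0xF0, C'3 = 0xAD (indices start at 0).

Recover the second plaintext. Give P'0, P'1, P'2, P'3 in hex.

P'0 = 0x39, P'1 = 0xF5, P'2 = 0xBE, P'3 = 0xE4

In CTR with a reused counter, both messages share the same keystream S_i, so C_i ⊕ C'_i = P_i ⊕ P'_i and thus P'_i = P_i ⊕ C_i ⊕ C'_i.
P'0: 0x03 ⊕ 0x4F ⊕ 0x75 = 0x39.
P'1: 0x78 ⊕ 0x37 ⊕ 0xBA = 0xF5.
P'2: 0x08 ⊕ 0x46 ⊕ 0xF0 = 0xBE.
P'3: 0xF3 ⊕ 0xBA ⊕ 0xAD = 0xE4.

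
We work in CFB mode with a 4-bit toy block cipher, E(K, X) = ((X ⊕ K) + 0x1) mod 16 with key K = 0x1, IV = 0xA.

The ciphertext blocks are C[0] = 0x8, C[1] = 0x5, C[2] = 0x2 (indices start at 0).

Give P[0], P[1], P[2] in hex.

P[0] = 0x4, P[1] = 0xF, P[2] = 0x7

CFB decryption: P_i = C_i ⊕ E(K, C_{i−1}), with C_{−1} = IV.
P[0]: E(K, 0xA) = 0xC; 0x8 ⊕ 0xC = 0x4.
P[1]: E(K, 0x8) = 0xA; 0x5 ⊕ 0xA = 0xF.
P[2]: E(K, 0x5) = 0x5; 0x2 ⊕ 0x5 = 0x7.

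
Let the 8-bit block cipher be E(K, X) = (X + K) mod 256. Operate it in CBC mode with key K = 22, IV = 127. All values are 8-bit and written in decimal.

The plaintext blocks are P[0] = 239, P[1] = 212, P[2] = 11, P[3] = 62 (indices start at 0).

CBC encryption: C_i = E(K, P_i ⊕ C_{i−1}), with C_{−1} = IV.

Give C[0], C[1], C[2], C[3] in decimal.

C[0] = 166, C[1] = 136, C[2] = 153, C[3] = 189

C[0]: P[0] ⊕ 127 = 144; E(K, 144) = 166.
C[1]: P[1] ⊕ 166 = 114; E(K, 114) = 136.
C[2]: P[2] ⊕ 136 = 131; E(K, 131) = 153.
C[3]: P[3] ⊕ 153 = 167; E(K, 167) = 189.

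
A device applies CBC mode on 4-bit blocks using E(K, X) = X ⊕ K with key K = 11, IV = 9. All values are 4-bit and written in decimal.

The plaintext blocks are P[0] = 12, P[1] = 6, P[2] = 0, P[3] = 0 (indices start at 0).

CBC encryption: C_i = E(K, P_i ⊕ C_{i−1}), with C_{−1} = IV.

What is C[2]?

C[0]: P[0] ⊕ 9 = 5; E(K, 5) = 14.
C[1]: P[1] ⊕ 14 = 8; E(K, 8) = 3.
C[2]: P[2] ⊕ 3 = 3; E(K, 3) = 8.

C[2] = 8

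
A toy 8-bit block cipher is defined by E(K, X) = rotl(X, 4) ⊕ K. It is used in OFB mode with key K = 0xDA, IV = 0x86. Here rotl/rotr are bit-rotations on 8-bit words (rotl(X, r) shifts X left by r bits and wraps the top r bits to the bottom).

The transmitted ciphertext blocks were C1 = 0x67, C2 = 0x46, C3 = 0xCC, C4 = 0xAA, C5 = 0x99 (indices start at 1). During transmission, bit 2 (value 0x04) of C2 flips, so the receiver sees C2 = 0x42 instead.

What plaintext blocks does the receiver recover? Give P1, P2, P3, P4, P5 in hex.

P1 = 0xD5, P2 = 0xB3, P3 = 0x09, P4 = 0x2C, P5 = 0x2B

OFB decryption: S_i = E(K, S_{i−1}) with S_{0} = IV; P_i = C_i ⊕ S_i.
Only C2 changed, to 0x42. In OFB, a change in C_i flips the same bit in P_i only; the keystream is unaffected. Decrypting the received ciphertext:
P1: S = E(K, 0x86) = 0xB2; 0x67 ⊕ 0xB2 = 0xD5.
P2: S = E(K, 0xB2) = 0xF1; 0x42 ⊕ 0xF1 = 0xB3.
P3: S = E(K, 0xF1) = 0xC5; 0xCC ⊕ 0xC5 = 0x09.
P4: S = E(K, 0xC5) = 0x86; 0xAA ⊕ 0x86 = 0x2C.
P5: S = E(K, 0x86) = 0xB2; 0x99 ⊕ 0xB2 = 0x2B.
Blocks that differ from the original plaintext: P2.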